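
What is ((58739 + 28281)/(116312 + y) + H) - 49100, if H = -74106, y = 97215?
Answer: -26307720542/213527 ≈ -1.2321e+5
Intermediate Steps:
((58739 + 28281)/(116312 + y) + H) - 49100 = ((58739 + 28281)/(116312 + 97215) - 74106) - 49100 = (87020/213527 - 74106) - 49100 = -15823544842/213527 - 49100 = -26307720542/213527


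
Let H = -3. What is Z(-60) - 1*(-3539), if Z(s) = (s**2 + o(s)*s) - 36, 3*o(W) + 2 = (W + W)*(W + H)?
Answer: -144057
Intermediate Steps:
o(W) = -2/3 + 2*W*(-3 + W)/3 (o(W) = -2/3 + ((W + W)*(W - 3))/3 = -2/3 + ((2*W)*(-3 + W))/3 = -2/3 + (2*W*(-3 + W))/3 = -2/3 + 2*W*(-3 + W)/3)
Z(s) = -36 + s**2 + s*(-2/3 - 2*s + 2*s**2/3) (Z(s) = (s**2 + (-2/3 - 2*s + 2*s**2/3)*s) - 36 = (s**2 + s*(-2/3 - 2*s + 2*s**2/3)) - 36 = -36 + s**2 + s*(-2/3 - 2*s + 2*s**2/3))
Z(-60) - 1*(-3539) = (-36 - 1*(-60)**2 - 2/3*(-60) + (2/3)*(-60)**3) - 1*(-3539) = (-36 - 1*3600 + 40 + (2/3)*(-216000)) + 3539 = (-36 - 3600 + 40 - 144000) + 3539 = -147596 + 3539 = -144057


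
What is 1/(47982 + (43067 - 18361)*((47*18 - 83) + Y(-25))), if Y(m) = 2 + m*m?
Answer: 1/34389322 ≈ 2.9079e-8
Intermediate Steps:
Y(m) = 2 + m²
1/(47982 + (43067 - 18361)*((47*18 - 83) + Y(-25))) = 1/(47982 + (43067 - 18361)*((47*18 - 83) + (2 + (-25)²))) = 1/(47982 + 24706*((846 - 83) + (2 + 625))) = 1/(47982 + 24706*(763 + 627)) = 1/(47982 + 24706*1390) = 1/(47982 + 34341340) = 1/34389322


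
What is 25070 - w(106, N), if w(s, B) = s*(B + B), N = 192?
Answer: -15634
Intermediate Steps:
w(s, B) = 2*B*s (w(s, B) = s*(2*B) = 2*B*s)
25070 - w(106, N) = 25070 - 2*192*106 = 25070 - 1*40704 = 25070 - 40704 = -15634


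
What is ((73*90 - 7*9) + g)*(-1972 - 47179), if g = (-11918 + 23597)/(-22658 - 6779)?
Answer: -9414130886880/29437 ≈ -3.1981e+8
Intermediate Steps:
g = -11679/29437 (g = 11679/(-29437) = 11679*(-1/29437) = -11679/29437 ≈ -0.39675)
((73*90 - 7*9) + g)*(-1972 - 47179) = ((73*90 - 7*9) - 11679/29437)*(-1972 - 47179) = ((6570 - 63) - 11679/29437)*(-49151) = (6507 - 11679/29437)*(-49151) = (191534880/29437)*(-49151) = -9414130886880/29437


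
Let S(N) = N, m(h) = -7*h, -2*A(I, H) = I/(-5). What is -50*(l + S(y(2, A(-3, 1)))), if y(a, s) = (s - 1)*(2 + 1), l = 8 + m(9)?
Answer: 2945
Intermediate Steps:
A(I, H) = I/10 (A(I, H) = -I/(2*(-5)) = -I*(-1)/(2*5) = -(-1)*I/10 = I/10)
l = -55 (l = 8 - 7*9 = 8 - 63 = -55)
y(a, s) = -3 + 3*s (y(a, s) = (-1 + s)*3 = -3 + 3*s)
-50*(l + S(y(2, A(-3, 1)))) = -50*(-55 + (-3 + 3*((⅒)*(-3)))) = -50*(-55 + (-3 + 3*(-3/10))) = -50*(-55 + (-3 - 9/10)) = -50*(-55 - 39/10) = -50*(-589/10) = 2945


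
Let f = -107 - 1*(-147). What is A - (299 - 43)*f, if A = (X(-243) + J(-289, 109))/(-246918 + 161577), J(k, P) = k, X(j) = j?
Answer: -873891308/85341 ≈ -10240.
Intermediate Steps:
f = 40 (f = -107 + 147 = 40)
A = 532/85341 (A = (-243 - 289)/(-246918 + 161577) = -532/(-85341) = -532*(-1/85341) = 532/85341 ≈ 0.0062338)
A - (299 - 43)*f = 532/85341 - (299 - 43)*40 = 532/85341 - 256*40 = 532/85341 - 1*10240 = 532/85341 - 10240 = -873891308/85341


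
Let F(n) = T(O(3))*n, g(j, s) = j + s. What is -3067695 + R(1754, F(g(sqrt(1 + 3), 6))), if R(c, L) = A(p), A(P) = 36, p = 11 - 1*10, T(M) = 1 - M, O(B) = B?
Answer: -3067659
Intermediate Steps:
p = 1 (p = 11 - 10 = 1)
F(n) = -2*n (F(n) = (1 - 1*3)*n = (1 - 3)*n = -2*n)
R(c, L) = 36
-3067695 + R(1754, F(g(sqrt(1 + 3), 6))) = -3067695 + 36 = -3067659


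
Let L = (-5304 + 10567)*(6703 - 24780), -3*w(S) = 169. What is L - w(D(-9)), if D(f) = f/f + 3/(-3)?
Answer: -285417584/3 ≈ -9.5139e+7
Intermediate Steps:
D(f) = 0 (D(f) = 1 + 3*(-⅓) = 1 - 1 = 0)
w(S) = -169/3 (w(S) = -⅓*169 = -169/3)
L = -95139251 (L = 5263*(-18077) = -95139251)
L - w(D(-9)) = -95139251 - 1*(-169/3) = -95139251 + 169/3 = -285417584/3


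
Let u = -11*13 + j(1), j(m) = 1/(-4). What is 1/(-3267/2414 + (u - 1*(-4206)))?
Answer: 4828/19608423 ≈ 0.00024622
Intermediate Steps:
j(m) = -¼
u = -573/4 (u = -11*13 - ¼ = -143 - ¼ = -573/4 ≈ -143.25)
1/(-3267/2414 + (u - 1*(-4206))) = 1/(-3267/2414 + (-573/4 - 1*(-4206))) = 1/(-3267*1/2414 + (-573/4 + 4206)) = 1/(-3267/2414 + 16251/4) = 1/(19608423/4828) = 4828/19608423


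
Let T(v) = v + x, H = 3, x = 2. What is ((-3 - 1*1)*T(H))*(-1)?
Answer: 20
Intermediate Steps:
T(v) = 2 + v (T(v) = v + 2 = 2 + v)
((-3 - 1*1)*T(H))*(-1) = ((-3 - 1*1)*(2 + 3))*(-1) = ((-3 - 1)*5)*(-1) = -4*5*(-1) = -20*(-1) = 20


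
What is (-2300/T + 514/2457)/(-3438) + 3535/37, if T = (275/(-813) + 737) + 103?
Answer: 2038443627463394/21335737846059 ≈ 95.541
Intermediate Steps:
T = 682645/813 (T = (275*(-1/813) + 737) + 103 = (-275/813 + 737) + 103 = 598906/813 + 103 = 682645/813 ≈ 839.66)
(-2300/T + 514/2457)/(-3438) + 3535/37 = (-2300/682645/813 + 514/2457)/(-3438) + 3535/37 = (-2300*813/682645 + 514*(1/2457))*(-1/3438) + 3535*(1/37) = (-373980/136529 + 514/2457)*(-1/3438) + 3535/37 = -848692954/335451753*(-1/3438) + 3535/37 = 424346477/576641563407 + 3535/37 = 2038443627463394/21335737846059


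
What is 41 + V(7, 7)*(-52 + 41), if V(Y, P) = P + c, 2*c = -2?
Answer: -25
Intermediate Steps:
c = -1 (c = (1/2)*(-2) = -1)
V(Y, P) = -1 + P (V(Y, P) = P - 1 = -1 + P)
41 + V(7, 7)*(-52 + 41) = 41 + (-1 + 7)*(-52 + 41) = 41 + 6*(-11) = 41 - 66 = -25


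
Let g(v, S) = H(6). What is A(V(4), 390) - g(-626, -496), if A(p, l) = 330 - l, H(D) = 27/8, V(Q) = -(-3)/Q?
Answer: -507/8 ≈ -63.375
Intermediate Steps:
V(Q) = 3/Q
H(D) = 27/8 (H(D) = 27*(1/8) = 27/8)
g(v, S) = 27/8
A(V(4), 390) - g(-626, -496) = (330 - 1*390) - 1*27/8 = (330 - 390) - 27/8 = -60 - 27/8 = -507/8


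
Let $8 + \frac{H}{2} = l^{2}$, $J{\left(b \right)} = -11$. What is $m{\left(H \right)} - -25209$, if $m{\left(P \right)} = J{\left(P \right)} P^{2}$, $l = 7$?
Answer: $-48755$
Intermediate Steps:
$H = 82$ ($H = -16 + 2 \cdot 7^{2} = -16 + 2 \cdot 49 = -16 + 98 = 82$)
$m{\left(P \right)} = - 11 P^{2}$
$m{\left(H \right)} - -25209 = - 11 \cdot 82^{2} - -25209 = \left(-11\right) 6724 + 25209 = -73964 + 25209 = -48755$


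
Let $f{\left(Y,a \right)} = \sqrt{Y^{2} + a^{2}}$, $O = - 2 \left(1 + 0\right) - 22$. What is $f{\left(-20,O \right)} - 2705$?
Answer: $-2705 + 4 \sqrt{61} \approx -2673.8$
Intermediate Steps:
$O = -24$ ($O = \left(-2\right) 1 - 22 = -2 - 22 = -24$)
$f{\left(-20,O \right)} - 2705 = \sqrt{\left(-20\right)^{2} + \left(-24\right)^{2}} - 2705 = \sqrt{400 + 576} - 2705 = \sqrt{976} - 2705 = 4 \sqrt{61} - 2705 = -2705 + 4 \sqrt{61}$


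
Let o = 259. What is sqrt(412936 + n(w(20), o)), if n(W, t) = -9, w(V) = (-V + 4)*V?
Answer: sqrt(412927) ≈ 642.59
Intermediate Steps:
w(V) = V*(4 - V) (w(V) = (4 - V)*V = V*(4 - V))
sqrt(412936 + n(w(20), o)) = sqrt(412936 - 9) = sqrt(412927)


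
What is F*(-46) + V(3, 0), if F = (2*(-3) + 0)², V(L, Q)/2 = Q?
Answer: -1656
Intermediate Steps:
V(L, Q) = 2*Q
F = 36 (F = (-6 + 0)² = (-6)² = 36)
F*(-46) + V(3, 0) = 36*(-46) + 2*0 = -1656 + 0 = -1656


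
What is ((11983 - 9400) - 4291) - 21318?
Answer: -23026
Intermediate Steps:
((11983 - 9400) - 4291) - 21318 = (2583 - 4291) - 21318 = -1708 - 21318 = -23026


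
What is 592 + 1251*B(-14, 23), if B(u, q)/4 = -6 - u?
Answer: 40624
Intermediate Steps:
B(u, q) = -24 - 4*u (B(u, q) = 4*(-6 - u) = -24 - 4*u)
592 + 1251*B(-14, 23) = 592 + 1251*(-24 - 4*(-14)) = 592 + 1251*(-24 + 56) = 592 + 1251*32 = 592 + 40032 = 40624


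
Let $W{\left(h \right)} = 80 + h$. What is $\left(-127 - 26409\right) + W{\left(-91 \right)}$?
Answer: $-26547$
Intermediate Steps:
$\left(-127 - 26409\right) + W{\left(-91 \right)} = \left(-127 - 26409\right) + \left(80 - 91\right) = -26536 - 11 = -26547$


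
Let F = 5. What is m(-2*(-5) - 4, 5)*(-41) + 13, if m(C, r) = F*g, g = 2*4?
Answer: -1627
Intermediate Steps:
g = 8
m(C, r) = 40 (m(C, r) = 5*8 = 40)
m(-2*(-5) - 4, 5)*(-41) + 13 = 40*(-41) + 13 = -1640 + 13 = -1627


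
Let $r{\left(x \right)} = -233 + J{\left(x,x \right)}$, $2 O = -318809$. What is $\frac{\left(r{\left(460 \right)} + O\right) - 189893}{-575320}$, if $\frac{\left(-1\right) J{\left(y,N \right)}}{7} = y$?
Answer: $\frac{705501}{1150640} \approx 0.61314$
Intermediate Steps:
$O = - \frac{318809}{2}$ ($O = \frac{1}{2} \left(-318809\right) = - \frac{318809}{2} \approx -1.594 \cdot 10^{5}$)
$J{\left(y,N \right)} = - 7 y$
$r{\left(x \right)} = -233 - 7 x$
$\frac{\left(r{\left(460 \right)} + O\right) - 189893}{-575320} = \frac{\left(\left(-233 - 3220\right) - \frac{318809}{2}\right) - 189893}{-575320} = \left(\left(\left(-233 - 3220\right) - \frac{318809}{2}\right) - 189893\right) \left(- \frac{1}{575320}\right) = \left(\left(-3453 - \frac{318809}{2}\right) - 189893\right) \left(- \frac{1}{575320}\right) = \left(- \frac{325715}{2} - 189893\right) \left(- \frac{1}{575320}\right) = \left(- \frac{705501}{2}\right) \left(- \frac{1}{575320}\right) = \frac{705501}{1150640}$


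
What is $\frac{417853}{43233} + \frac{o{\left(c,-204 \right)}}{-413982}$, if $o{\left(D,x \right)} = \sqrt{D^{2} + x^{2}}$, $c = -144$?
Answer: $\frac{417853}{43233} - \frac{2 \sqrt{433}}{68997} \approx 9.6645$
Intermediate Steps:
$\frac{417853}{43233} + \frac{o{\left(c,-204 \right)}}{-413982} = \frac{417853}{43233} + \frac{\sqrt{\left(-144\right)^{2} + \left(-204\right)^{2}}}{-413982} = 417853 \cdot \frac{1}{43233} + \sqrt{20736 + 41616} \left(- \frac{1}{413982}\right) = \frac{417853}{43233} + \sqrt{62352} \left(- \frac{1}{413982}\right) = \frac{417853}{43233} + 12 \sqrt{433} \left(- \frac{1}{413982}\right) = \frac{417853}{43233} - \frac{2 \sqrt{433}}{68997}$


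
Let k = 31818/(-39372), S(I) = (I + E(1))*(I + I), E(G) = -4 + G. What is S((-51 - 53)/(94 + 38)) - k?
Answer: 48427967/7146018 ≈ 6.7769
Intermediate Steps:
S(I) = 2*I*(-3 + I) (S(I) = (I + (-4 + 1))*(I + I) = (I - 3)*(2*I) = (-3 + I)*(2*I) = 2*I*(-3 + I))
k = -5303/6562 (k = 31818*(-1/39372) = -5303/6562 ≈ -0.80814)
S((-51 - 53)/(94 + 38)) - k = 2*((-51 - 53)/(94 + 38))*(-3 + (-51 - 53)/(94 + 38)) - 1*(-5303/6562) = 2*(-104/132)*(-3 - 104/132) + 5303/6562 = 2*(-104*1/132)*(-3 - 104*1/132) + 5303/6562 = 2*(-26/33)*(-3 - 26/33) + 5303/6562 = 2*(-26/33)*(-125/33) + 5303/6562 = 6500/1089 + 5303/6562 = 48427967/7146018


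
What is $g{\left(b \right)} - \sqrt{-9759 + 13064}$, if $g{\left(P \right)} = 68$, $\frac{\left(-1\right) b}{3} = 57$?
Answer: $68 - \sqrt{3305} \approx 10.511$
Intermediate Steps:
$b = -171$ ($b = \left(-3\right) 57 = -171$)
$g{\left(b \right)} - \sqrt{-9759 + 13064} = 68 - \sqrt{-9759 + 13064} = 68 - \sqrt{3305}$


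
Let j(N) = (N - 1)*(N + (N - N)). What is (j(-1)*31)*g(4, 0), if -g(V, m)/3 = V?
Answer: -744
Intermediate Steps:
g(V, m) = -3*V
j(N) = N*(-1 + N) (j(N) = (-1 + N)*(N + 0) = (-1 + N)*N = N*(-1 + N))
(j(-1)*31)*g(4, 0) = (-(-1 - 1)*31)*(-3*4) = (-1*(-2)*31)*(-12) = (2*31)*(-12) = 62*(-12) = -744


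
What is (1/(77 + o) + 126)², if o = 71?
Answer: 347785201/21904 ≈ 15878.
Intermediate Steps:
(1/(77 + o) + 126)² = (1/(77 + 71) + 126)² = (1/148 + 126)² = (18649/148)² = 347785201/21904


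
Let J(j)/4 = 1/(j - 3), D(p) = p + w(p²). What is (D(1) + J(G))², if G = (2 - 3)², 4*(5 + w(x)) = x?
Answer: 529/16 ≈ 33.063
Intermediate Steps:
w(x) = -5 + x/4
G = 1 (G = (-1)² = 1)
D(p) = -5 + p + p²/4 (D(p) = p + (-5 + p²/4) = -5 + p + p²/4)
J(j) = 4/(-3 + j) (J(j) = 4/(j - 3) = 4/(-3 + j))
(D(1) + J(G))² = ((-5 + 1 + (¼)*1²) + 4/(-3 + 1))² = ((-5 + 1 + (¼)*1) + 4/(-2))² = ((-5 + 1 + ¼) + 4*(-½))² = (-15/4 - 2)² = (-23/4)² = 529/16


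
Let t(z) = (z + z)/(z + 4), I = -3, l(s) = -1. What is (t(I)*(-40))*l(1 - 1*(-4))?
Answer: -240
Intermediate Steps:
t(z) = 2*z/(4 + z) (t(z) = (2*z)/(4 + z) = 2*z/(4 + z))
(t(I)*(-40))*l(1 - 1*(-4)) = ((2*(-3)/(4 - 3))*(-40))*(-1) = ((2*(-3)/1)*(-40))*(-1) = ((2*(-3)*1)*(-40))*(-1) = -6*(-40)*(-1) = 240*(-1) = -240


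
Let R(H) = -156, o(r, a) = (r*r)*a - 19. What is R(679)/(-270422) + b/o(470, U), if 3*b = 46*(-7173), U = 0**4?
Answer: 14871318528/2569009 ≈ 5788.7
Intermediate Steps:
U = 0
o(r, a) = -19 + a*r**2 (o(r, a) = r**2*a - 19 = a*r**2 - 19 = -19 + a*r**2)
b = -109986 (b = (46*(-7173))/3 = (1/3)*(-329958) = -109986)
R(679)/(-270422) + b/o(470, U) = -156/(-270422) - 109986/(-19 + 0*470**2) = -156*(-1/270422) - 109986/(-19 + 0*220900) = 78/135211 - 109986/(-19 + 0) = 78/135211 - 109986/(-19) = 78/135211 - 109986*(-1/19) = 78/135211 + 109986/19 = 14871318528/2569009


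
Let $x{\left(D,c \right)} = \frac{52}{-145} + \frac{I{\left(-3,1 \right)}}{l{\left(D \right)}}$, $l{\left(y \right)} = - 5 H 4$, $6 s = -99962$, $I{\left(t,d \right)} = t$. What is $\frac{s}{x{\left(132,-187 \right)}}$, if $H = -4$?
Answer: $\frac{115955920}{2757} \approx 42059.0$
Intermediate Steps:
$s = - \frac{49981}{3}$ ($s = \frac{1}{6} \left(-99962\right) = - \frac{49981}{3} \approx -16660.0$)
$l{\left(y \right)} = 80$ ($l{\left(y \right)} = \left(-5\right) \left(-4\right) 4 = 20 \cdot 4 = 80$)
$x{\left(D,c \right)} = - \frac{919}{2320}$ ($x{\left(D,c \right)} = \frac{52}{-145} - \frac{3}{80} = 52 \left(- \frac{1}{145}\right) - \frac{3}{80} = - \frac{52}{145} - \frac{3}{80} = - \frac{919}{2320}$)
$\frac{s}{x{\left(132,-187 \right)}} = - \frac{49981}{3 \left(- \frac{919}{2320}\right)} = \left(- \frac{49981}{3}\right) \left(- \frac{2320}{919}\right) = \frac{115955920}{2757}$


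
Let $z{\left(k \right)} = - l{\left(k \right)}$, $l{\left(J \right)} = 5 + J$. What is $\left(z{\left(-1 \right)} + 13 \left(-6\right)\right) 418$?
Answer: $-34276$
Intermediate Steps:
$z{\left(k \right)} = -5 - k$ ($z{\left(k \right)} = - (5 + k) = -5 - k$)
$\left(z{\left(-1 \right)} + 13 \left(-6\right)\right) 418 = \left(\left(-5 - -1\right) + 13 \left(-6\right)\right) 418 = \left(\left(-5 + 1\right) - 78\right) 418 = \left(-4 - 78\right) 418 = \left(-82\right) 418 = -34276$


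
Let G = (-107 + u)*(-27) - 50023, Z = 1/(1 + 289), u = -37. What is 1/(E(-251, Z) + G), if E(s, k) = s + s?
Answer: -1/46637 ≈ -2.1442e-5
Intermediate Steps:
Z = 1/290 ≈ 0.0034483
G = -46135 (G = (-107 - 37)*(-27) - 50023 = -144*(-27) - 50023 = 3888 - 50023 = -46135)
E(s, k) = 2*s
1/(E(-251, Z) + G) = 1/(2*(-251) - 46135) = 1/(-502 - 46135) = 1/(-46637) = -1/46637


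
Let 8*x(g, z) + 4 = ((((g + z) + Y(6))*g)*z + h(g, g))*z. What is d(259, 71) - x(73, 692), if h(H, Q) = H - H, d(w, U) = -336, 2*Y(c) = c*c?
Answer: -6842847515/2 ≈ -3.4214e+9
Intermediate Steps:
Y(c) = c**2/2 (Y(c) = (c*c)/2 = c**2/2)
h(H, Q) = 0
x(g, z) = -1/2 + g*z**2*(18 + g + z)/8 (x(g, z) = -1/2 + (((((g + z) + (1/2)*6**2)*g)*z + 0)*z)/8 = -1/2 + (((((g + z) + (1/2)*36)*g)*z + 0)*z)/8 = -1/2 + (((((g + z) + 18)*g)*z + 0)*z)/8 = -1/2 + ((((18 + g + z)*g)*z + 0)*z)/8 = -1/2 + (((g*(18 + g + z))*z + 0)*z)/8 = -1/2 + ((g*z*(18 + g + z) + 0)*z)/8 = -1/2 + ((g*z*(18 + g + z))*z)/8 = -1/2 + (g*z**2*(18 + g + z))/8 = -1/2 + g*z**2*(18 + g + z)/8)
d(259, 71) - x(73, 692) = -336 - (-1/2 + (1/8)*73*692**3 + (1/8)*73**2*692**2 + (9/4)*73*692**2) = -336 - (-1/2 + (1/8)*73*331373888 + (1/8)*5329*478864 + (9/4)*73*478864) = -336 - (-1/2 + 3023786728 + 318983282 + 78653412) = -336 - 1*6842846843/2 = -336 - 6842846843/2 = -6842847515/2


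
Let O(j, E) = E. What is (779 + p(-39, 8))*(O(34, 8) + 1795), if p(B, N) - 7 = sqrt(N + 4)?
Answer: 1417158 + 3606*sqrt(3) ≈ 1.4234e+6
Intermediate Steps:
p(B, N) = 7 + sqrt(4 + N) (p(B, N) = 7 + sqrt(N + 4) = 7 + sqrt(4 + N))
(779 + p(-39, 8))*(O(34, 8) + 1795) = (779 + (7 + sqrt(4 + 8)))*(8 + 1795) = (779 + (7 + sqrt(12)))*1803 = (779 + (7 + 2*sqrt(3)))*1803 = (786 + 2*sqrt(3))*1803 = 1417158 + 3606*sqrt(3)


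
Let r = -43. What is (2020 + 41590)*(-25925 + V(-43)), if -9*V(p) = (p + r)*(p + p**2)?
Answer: -1133990830/3 ≈ -3.7800e+8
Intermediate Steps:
V(p) = -(-43 + p)*(p + p**2)/9 (V(p) = -(p - 43)*(p + p**2)/9 = -(-43 + p)*(p + p**2)/9)
(2020 + 41590)*(-25925 + V(-43)) = (2020 + 41590)*(-25925 + (1/9)*(-43)*(43 - 1*(-43)**2 + 42*(-43))) = 43610*(-25925 + (1/9)*(-43)*(43 - 1*1849 - 1806)) = 43610*(-25925 + (1/9)*(-43)*(43 - 1849 - 1806)) = 43610*(-25925 + (1/9)*(-43)*(-3612)) = 43610*(-25925 + 51772/3) = 43610*(-26003/3) = -1133990830/3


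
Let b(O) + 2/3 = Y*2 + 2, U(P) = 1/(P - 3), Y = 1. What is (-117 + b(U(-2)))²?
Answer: 116281/9 ≈ 12920.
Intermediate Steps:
U(P) = 1/(-3 + P)
b(O) = 10/3 (b(O) = -⅔ + (1*2 + 2) = -⅔ + (2 + 2) = -⅔ + 4 = 10/3)
(-117 + b(U(-2)))² = (-117 + 10/3)² = (-341/3)² = 116281/9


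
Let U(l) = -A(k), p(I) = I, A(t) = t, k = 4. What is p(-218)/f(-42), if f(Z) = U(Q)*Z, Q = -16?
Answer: -109/84 ≈ -1.2976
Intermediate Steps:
U(l) = -4 (U(l) = -1*4 = -4)
f(Z) = -4*Z
p(-218)/f(-42) = -218/((-4*(-42))) = -218/168 = -218*1/168 = -109/84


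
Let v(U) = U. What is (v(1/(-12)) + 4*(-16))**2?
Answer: 591361/144 ≈ 4106.7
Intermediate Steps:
(v(1/(-12)) + 4*(-16))**2 = (1/(-12) + 4*(-16))**2 = (-1/12 - 64)**2 = (-769/12)**2 = 591361/144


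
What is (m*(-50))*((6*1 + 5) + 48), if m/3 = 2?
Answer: -17700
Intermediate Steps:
m = 6 (m = 3*2 = 6)
(m*(-50))*((6*1 + 5) + 48) = (6*(-50))*((6*1 + 5) + 48) = -300*((6 + 5) + 48) = -300*(11 + 48) = -300*59 = -17700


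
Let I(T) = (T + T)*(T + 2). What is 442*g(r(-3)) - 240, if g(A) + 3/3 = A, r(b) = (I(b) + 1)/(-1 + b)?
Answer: -2911/2 ≈ -1455.5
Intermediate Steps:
I(T) = 2*T*(2 + T) (I(T) = (2*T)*(2 + T) = 2*T*(2 + T))
r(b) = (1 + 2*b*(2 + b))/(-1 + b) (r(b) = (2*b*(2 + b) + 1)/(-1 + b) = (1 + 2*b*(2 + b))/(-1 + b))
g(A) = -1 + A
442*g(r(-3)) - 240 = 442*(-1 + (1 + 2*(-3)*(2 - 3))/(-1 - 3)) - 240 = 442*(-1 + (1 + 2*(-3)*(-1))/(-4)) - 240 = 442*(-1 - (1 + 6)/4) - 240 = 442*(-1 - ¼*7) - 240 = 442*(-1 - 7/4) - 240 = 442*(-11/4) - 240 = -2431/2 - 240 = -2911/2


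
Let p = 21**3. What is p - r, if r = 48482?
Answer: -39221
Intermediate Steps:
p = 9261
p - r = 9261 - 1*48482 = 9261 - 48482 = -39221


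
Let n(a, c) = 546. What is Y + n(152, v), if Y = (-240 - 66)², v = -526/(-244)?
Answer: 94182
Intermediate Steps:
v = 263/122 (v = -526*(-1/244) = 263/122 ≈ 2.1557)
Y = 93636 (Y = (-306)² = 93636)
Y + n(152, v) = 93636 + 546 = 94182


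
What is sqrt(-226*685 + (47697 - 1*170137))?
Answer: 5*I*sqrt(11090) ≈ 526.54*I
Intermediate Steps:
sqrt(-226*685 + (47697 - 1*170137)) = sqrt(-154810 + (47697 - 170137)) = sqrt(-154810 - 122440) = sqrt(-277250) = 5*I*sqrt(11090)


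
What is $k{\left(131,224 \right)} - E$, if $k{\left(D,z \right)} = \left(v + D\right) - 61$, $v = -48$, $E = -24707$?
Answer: $24729$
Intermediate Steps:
$k{\left(D,z \right)} = -109 + D$ ($k{\left(D,z \right)} = \left(-48 + D\right) - 61 = -109 + D$)
$k{\left(131,224 \right)} - E = \left(-109 + 131\right) - -24707 = 22 + 24707 = 24729$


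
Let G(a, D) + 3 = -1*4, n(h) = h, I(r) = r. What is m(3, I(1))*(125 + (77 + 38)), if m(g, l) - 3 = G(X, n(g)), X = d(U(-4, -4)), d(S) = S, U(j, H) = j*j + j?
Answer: -960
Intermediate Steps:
U(j, H) = j + j² (U(j, H) = j² + j = j + j²)
X = 12 (X = -4*(1 - 4) = -4*(-3) = 12)
G(a, D) = -7 (G(a, D) = -3 - 1*4 = -3 - 4 = -7)
m(g, l) = -4 (m(g, l) = 3 - 7 = -4)
m(3, I(1))*(125 + (77 + 38)) = -4*(125 + (77 + 38)) = -4*(125 + 115) = -4*240 = -960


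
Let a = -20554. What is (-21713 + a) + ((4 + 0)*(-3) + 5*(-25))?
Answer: -42404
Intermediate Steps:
(-21713 + a) + ((4 + 0)*(-3) + 5*(-25)) = (-21713 - 20554) + ((4 + 0)*(-3) + 5*(-25)) = -42267 + (4*(-3) - 125) = -42267 + (-12 - 125) = -42267 - 137 = -42404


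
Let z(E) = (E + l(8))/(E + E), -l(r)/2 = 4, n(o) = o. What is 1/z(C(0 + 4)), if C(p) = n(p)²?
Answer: 4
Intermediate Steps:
l(r) = -8 (l(r) = -2*4 = -8)
C(p) = p²
z(E) = (-8 + E)/(2*E) (z(E) = (E - 8)/(E + E) = (-8 + E)/((2*E)) = (-8 + E)*(1/(2*E)) = (-8 + E)/(2*E))
1/z(C(0 + 4)) = 1/((-8 + (0 + 4)²)/(2*((0 + 4)²))) = 1/((-8 + 4²)/(2*(4²))) = 1/((½)*(-8 + 16)/16) = 1/((½)*(1/16)*8) = 1/(¼) = 4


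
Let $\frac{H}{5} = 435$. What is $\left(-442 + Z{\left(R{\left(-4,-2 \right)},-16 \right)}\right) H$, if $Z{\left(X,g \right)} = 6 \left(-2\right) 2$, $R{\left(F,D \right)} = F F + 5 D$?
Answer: $-1013550$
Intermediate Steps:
$R{\left(F,D \right)} = F^{2} + 5 D$
$H = 2175$ ($H = 5 \cdot 435 = 2175$)
$Z{\left(X,g \right)} = -24$ ($Z{\left(X,g \right)} = \left(-12\right) 2 = -24$)
$\left(-442 + Z{\left(R{\left(-4,-2 \right)},-16 \right)}\right) H = \left(-442 - 24\right) 2175 = \left(-466\right) 2175 = -1013550$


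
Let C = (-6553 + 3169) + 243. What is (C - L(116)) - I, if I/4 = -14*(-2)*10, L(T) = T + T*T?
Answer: -17833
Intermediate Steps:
C = -3141 (C = -3384 + 243 = -3141)
L(T) = T + T²
I = 1120 (I = 4*(-14*(-2)*10) = 4*(28*10) = 4*280 = 1120)
(C - L(116)) - I = (-3141 - 116*(1 + 116)) - 1*1120 = (-3141 - 116*117) - 1120 = (-3141 - 1*13572) - 1120 = (-3141 - 13572) - 1120 = -16713 - 1120 = -17833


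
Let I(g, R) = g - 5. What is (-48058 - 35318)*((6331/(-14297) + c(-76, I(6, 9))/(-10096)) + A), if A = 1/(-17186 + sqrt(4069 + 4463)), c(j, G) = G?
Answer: 6150550635333815859/166529570926253 + 31266*sqrt(237)/18459379 ≈ 36934.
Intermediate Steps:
I(g, R) = -5 + g
A = 1/(-17186 + 6*sqrt(237)) (A = 1/(-17186 + sqrt(8532)) = 1/(-17186 + 6*sqrt(237)) ≈ -5.8501e-5)
(-48058 - 35318)*((6331/(-14297) + c(-76, I(6, 9))/(-10096)) + A) = (-48058 - 35318)*((6331/(-14297) + (-5 + 6)/(-10096)) + (-8593/147675032 - 3*sqrt(237)/147675032)) = -83376*((6331*(-1/14297) + 1*(-1/10096)) + (-8593/147675032 - 3*sqrt(237)/147675032)) = -83376*((-6331/14297 - 1/10096) + (-8593/147675032 - 3*sqrt(237)/147675032)) = -83376*(-63932073/144342512 + (-8593/147675032 - 3*sqrt(237)/147675032)) = -83376*(-1180301407663369/2664473134820048 - 3*sqrt(237)/147675032) = 6150550635333815859/166529570926253 + 31266*sqrt(237)/18459379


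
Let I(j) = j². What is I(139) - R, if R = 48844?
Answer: -29523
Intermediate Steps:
I(139) - R = 139² - 1*48844 = 19321 - 48844 = -29523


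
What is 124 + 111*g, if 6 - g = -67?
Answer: 8227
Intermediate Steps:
g = 73 (g = 6 - 1*(-67) = 6 + 67 = 73)
124 + 111*g = 124 + 111*73 = 124 + 8103 = 8227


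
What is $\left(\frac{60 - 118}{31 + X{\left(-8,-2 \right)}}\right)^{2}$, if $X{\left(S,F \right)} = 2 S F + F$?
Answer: $\frac{3364}{3721} \approx 0.90406$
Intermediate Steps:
$X{\left(S,F \right)} = F + 2 F S$ ($X{\left(S,F \right)} = 2 F S + F = F + 2 F S$)
$\left(\frac{60 - 118}{31 + X{\left(-8,-2 \right)}}\right)^{2} = \left(\frac{60 - 118}{31 - 2 \left(1 + 2 \left(-8\right)\right)}\right)^{2} = \left(- \frac{58}{31 - 2 \left(1 - 16\right)}\right)^{2} = \left(- \frac{58}{31 - -30}\right)^{2} = \left(- \frac{58}{31 + 30}\right)^{2} = \left(- \frac{58}{61}\right)^{2} = \frac{3364}{3721}$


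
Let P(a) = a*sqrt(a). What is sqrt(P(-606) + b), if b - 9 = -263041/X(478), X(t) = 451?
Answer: sqrt(-116800882 - 123261006*I*sqrt(606))/451 ≈ 84.719 - 88.043*I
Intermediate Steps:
P(a) = a**(3/2)
b = -258982/451 (b = 9 - 263041/451 = -258982/451 ≈ -574.24)
sqrt(P(-606) + b) = sqrt((-606)**(3/2) - 258982/451) = sqrt(-606*I*sqrt(606) - 258982/451) = sqrt(-258982/451 - 606*I*sqrt(606))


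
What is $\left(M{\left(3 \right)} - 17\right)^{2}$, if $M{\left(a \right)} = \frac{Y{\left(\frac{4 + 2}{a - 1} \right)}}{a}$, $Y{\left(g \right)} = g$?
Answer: $256$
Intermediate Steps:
$M{\left(a \right)} = \frac{6}{a \left(-1 + a\right)}$ ($M{\left(a \right)} = \frac{\left(4 + 2\right) \frac{1}{a - 1}}{a} = \frac{6 \frac{1}{-1 + a}}{a} = \frac{6}{a \left(-1 + a\right)}$)
$\left(M{\left(3 \right)} - 17\right)^{2} = \left(\frac{6}{3 \left(-1 + 3\right)} - 17\right)^{2} = \left(6 \cdot \frac{1}{3} \cdot \frac{1}{2} - 17\right)^{2} = \left(1 - 17\right)^{2} = \left(-16\right)^{2} = 256$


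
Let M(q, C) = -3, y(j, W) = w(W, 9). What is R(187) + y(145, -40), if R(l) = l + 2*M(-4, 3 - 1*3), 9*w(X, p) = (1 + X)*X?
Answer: 1063/3 ≈ 354.33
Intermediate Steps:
w(X, p) = X*(1 + X)/9 (w(X, p) = ((1 + X)*X)/9 = (X*(1 + X))/9 = X*(1 + X)/9)
y(j, W) = W*(1 + W)/9
R(l) = -6 + l (R(l) = l + 2*(-3) = l - 6 = -6 + l)
R(187) + y(145, -40) = (-6 + 187) + (⅑)*(-40)*(1 - 40) = 181 + (⅑)*(-40)*(-39) = 181 + 520/3 = 1063/3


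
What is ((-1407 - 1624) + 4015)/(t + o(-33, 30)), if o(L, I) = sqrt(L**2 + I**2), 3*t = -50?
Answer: 147600/15401 + 26568*sqrt(221)/15401 ≈ 35.229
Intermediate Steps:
t = -50/3 (t = (1/3)*(-50) = -50/3 ≈ -16.667)
o(L, I) = sqrt(I**2 + L**2)
((-1407 - 1624) + 4015)/(t + o(-33, 30)) = ((-1407 - 1624) + 4015)/(-50/3 + sqrt(30**2 + (-33)**2)) = (-3031 + 4015)/(-50/3 + sqrt(900 + 1089)) = 984/(-50/3 + sqrt(1989)) = 984/(-50/3 + 3*sqrt(221))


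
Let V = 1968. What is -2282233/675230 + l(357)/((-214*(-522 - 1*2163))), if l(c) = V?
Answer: -43667313561/12932680190 ≈ -3.3765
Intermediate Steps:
l(c) = 1968
-2282233/675230 + l(357)/((-214*(-522 - 1*2163))) = -2282233/675230 + 1968/((-214*(-522 - 1*2163))) = -2282233*1/675230 + 1968/((-214*(-522 - 2163))) = -2282233/675230 + 1968/((-214*(-2685))) = -2282233/675230 + 1968/574590 = -2282233/675230 + 1968*(1/574590) = -2282233/675230 + 328/95765 = -43667313561/12932680190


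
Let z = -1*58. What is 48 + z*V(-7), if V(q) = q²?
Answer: -2794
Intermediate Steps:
z = -58
48 + z*V(-7) = 48 - 58*(-7)² = 48 - 58*49 = 48 - 2842 = -2794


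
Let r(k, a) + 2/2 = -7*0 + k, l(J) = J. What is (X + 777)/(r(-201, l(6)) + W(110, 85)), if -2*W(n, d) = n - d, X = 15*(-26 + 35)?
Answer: -608/143 ≈ -4.2517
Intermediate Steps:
X = 135 (X = 15*9 = 135)
r(k, a) = -1 + k (r(k, a) = -1 + (-7*0 + k) = -1 + (0 + k) = -1 + k)
W(n, d) = d/2 - n/2 (W(n, d) = -(n - d)/2 = d/2 - n/2)
(X + 777)/(r(-201, l(6)) + W(110, 85)) = (135 + 777)/((-1 - 201) + ((½)*85 - ½*110)) = 912/(-202 + (85/2 - 55)) = 912/(-202 - 25/2) = 912/(-429/2) = 912*(-2/429) = -608/143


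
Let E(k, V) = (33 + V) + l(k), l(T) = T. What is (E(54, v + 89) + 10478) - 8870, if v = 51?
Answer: 1835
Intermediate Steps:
E(k, V) = 33 + V + k (E(k, V) = (33 + V) + k = 33 + V + k)
(E(54, v + 89) + 10478) - 8870 = ((33 + (51 + 89) + 54) + 10478) - 8870 = ((33 + 140 + 54) + 10478) - 8870 = (227 + 10478) - 8870 = 10705 - 8870 = 1835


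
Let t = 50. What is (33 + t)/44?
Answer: 83/44 ≈ 1.8864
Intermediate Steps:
(33 + t)/44 = (33 + 50)/44 = (1/44)*83 = 83/44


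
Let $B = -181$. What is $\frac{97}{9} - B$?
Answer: $\frac{1726}{9} \approx 191.78$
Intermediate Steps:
$\frac{97}{9} - B = \frac{97}{9} - -181 = 97 \cdot \frac{1}{9} + 181 = \frac{97}{9} + 181 = \frac{1726}{9}$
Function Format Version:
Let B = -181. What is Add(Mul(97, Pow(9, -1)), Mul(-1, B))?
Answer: Rational(1726, 9) ≈ 191.78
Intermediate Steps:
Add(Mul(97, Pow(9, -1)), Mul(-1, B)) = Add(Mul(97, Pow(9, -1)), Mul(-1, -181)) = Add(Mul(97, Rational(1, 9)), 181) = Add(Rational(97, 9), 181) = Rational(1726, 9)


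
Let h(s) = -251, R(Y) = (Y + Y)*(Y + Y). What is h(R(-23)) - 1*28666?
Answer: -28917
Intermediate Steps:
R(Y) = 4*Y**2 (R(Y) = (2*Y)*(2*Y) = 4*Y**2)
h(R(-23)) - 1*28666 = -251 - 1*28666 = -251 - 28666 = -28917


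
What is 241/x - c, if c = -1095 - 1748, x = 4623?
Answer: 13143430/4623 ≈ 2843.1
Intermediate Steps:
c = -2843
241/x - c = 241/4623 - 1*(-2843) = 241*(1/4623) + 2843 = 241/4623 + 2843 = 13143430/4623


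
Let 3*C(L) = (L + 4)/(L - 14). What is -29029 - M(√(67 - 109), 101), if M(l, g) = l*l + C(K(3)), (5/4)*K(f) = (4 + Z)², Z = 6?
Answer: -956585/33 ≈ -28987.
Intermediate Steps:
K(f) = 80 (K(f) = 4*(4 + 6)²/5 = (⅘)*10² = (⅘)*100 = 80)
C(L) = (4 + L)/(3*(-14 + L)) (C(L) = ((L + 4)/(L - 14))/3 = ((4 + L)/(-14 + L))/3 = (4 + L)/(3*(-14 + L)))
M(l, g) = 14/33 + l² (M(l, g) = l*l + (4 + 80)/(3*(-14 + 80)) = l² + (⅓)*84/66 = l² + (⅓)*(1/66)*84 = l² + 14/33 = 14/33 + l²)
-29029 - M(√(67 - 109), 101) = -29029 - (14/33 + (√(67 - 109))²) = -29029 - (14/33 + (√(-42))²) = -29029 - (14/33 + (I*√42)²) = -29029 - (14/33 - 42) = -29029 - 1*(-1372/33) = -29029 + 1372/33 = -956585/33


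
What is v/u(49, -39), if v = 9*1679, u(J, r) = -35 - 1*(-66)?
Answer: 15111/31 ≈ 487.45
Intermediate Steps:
u(J, r) = 31 (u(J, r) = -35 + 66 = 31)
v = 15111
v/u(49, -39) = 15111/31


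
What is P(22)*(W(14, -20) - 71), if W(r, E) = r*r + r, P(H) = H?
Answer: 3058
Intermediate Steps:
W(r, E) = r + r**2 (W(r, E) = r**2 + r = r + r**2)
P(22)*(W(14, -20) - 71) = 22*(14*(1 + 14) - 71) = 22*(14*15 - 71) = 22*(210 - 71) = 22*139 = 3058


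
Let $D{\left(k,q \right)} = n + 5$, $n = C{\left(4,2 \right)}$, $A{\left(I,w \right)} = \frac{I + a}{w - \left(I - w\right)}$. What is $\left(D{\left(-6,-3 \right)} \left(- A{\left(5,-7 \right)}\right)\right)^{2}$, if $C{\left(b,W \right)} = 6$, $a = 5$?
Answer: $\frac{12100}{361} \approx 33.518$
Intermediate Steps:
$A{\left(I,w \right)} = \frac{5 + I}{- I + 2 w}$ ($A{\left(I,w \right)} = \frac{I + 5}{w - \left(I - w\right)} = \frac{5 + I}{- I + 2 w}$)
$n = 6$
$D{\left(k,q \right)} = 11$ ($D{\left(k,q \right)} = 6 + 5 = 11$)
$\left(D{\left(-6,-3 \right)} \left(- A{\left(5,-7 \right)}\right)\right)^{2} = \left(11 \left(- \frac{5 + 5}{\left(-1\right) 5 + 2 \left(-7\right)}\right)\right)^{2} = \left(11 \left(- \frac{10}{-5 - 14}\right)\right)^{2} = \left(11 \left(- \frac{10}{-19}\right)\right)^{2} = \left(11 \left(- \frac{\left(-1\right) 10}{19}\right)\right)^{2} = \left(11 \left(\left(-1\right) \left(- \frac{10}{19}\right)\right)\right)^{2} = \left(11 \cdot \frac{10}{19}\right)^{2} = \left(\frac{110}{19}\right)^{2} = \frac{12100}{361}$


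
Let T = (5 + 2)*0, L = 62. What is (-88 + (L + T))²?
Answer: 676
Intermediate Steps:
T = 0 (T = 7*0 = 0)
(-88 + (L + T))² = (-88 + (62 + 0))² = (-88 + 62)² = (-26)² = 676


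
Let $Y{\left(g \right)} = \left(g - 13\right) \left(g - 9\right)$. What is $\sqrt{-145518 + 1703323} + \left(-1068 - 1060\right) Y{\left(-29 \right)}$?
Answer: $-3396288 + \sqrt{1557805} \approx -3.395 \cdot 10^{6}$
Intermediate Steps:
$Y{\left(g \right)} = \left(-13 + g\right) \left(-9 + g\right)$
$\sqrt{-145518 + 1703323} + \left(-1068 - 1060\right) Y{\left(-29 \right)} = \sqrt{-145518 + 1703323} + \left(-1068 - 1060\right) \left(117 + \left(-29\right)^{2} - -638\right) = \sqrt{1557805} - 2128 \left(117 + 841 + 638\right) = \sqrt{1557805} - 3396288 = -3396288 + \sqrt{1557805}$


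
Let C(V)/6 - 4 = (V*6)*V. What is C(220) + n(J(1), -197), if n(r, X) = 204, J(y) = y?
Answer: 1742628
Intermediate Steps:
C(V) = 24 + 36*V² (C(V) = 24 + 6*((V*6)*V) = 24 + 6*((6*V)*V) = 24 + 6*(6*V²) = 24 + 36*V²)
C(220) + n(J(1), -197) = (24 + 36*220²) + 204 = (24 + 36*48400) + 204 = (24 + 1742400) + 204 = 1742424 + 204 = 1742628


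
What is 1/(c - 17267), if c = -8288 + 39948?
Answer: 1/14393 ≈ 6.9478e-5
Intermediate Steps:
c = 31660
1/(c - 17267) = 1/(31660 - 17267) = 1/14393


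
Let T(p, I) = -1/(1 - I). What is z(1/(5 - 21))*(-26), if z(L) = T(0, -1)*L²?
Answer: 13/256 ≈ 0.050781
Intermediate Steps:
z(L) = -L²/2 (z(L) = L²/(-1 - 1) = L²/(-2) = -L²/2)
z(1/(5 - 21))*(-26) = -1/(2*(5 - 21)²)*(-26) = -(1/(-16))²/2*(-26) = -(-1/16)²/2*(-26) = -½*1/256*(-26) = -1/512*(-26) = 13/256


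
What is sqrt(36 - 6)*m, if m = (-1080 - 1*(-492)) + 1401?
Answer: 813*sqrt(30) ≈ 4453.0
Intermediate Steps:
m = 813 (m = (-1080 + 492) + 1401 = -588 + 1401 = 813)
sqrt(36 - 6)*m = sqrt(36 - 6)*813 = sqrt(30)*813 = 813*sqrt(30)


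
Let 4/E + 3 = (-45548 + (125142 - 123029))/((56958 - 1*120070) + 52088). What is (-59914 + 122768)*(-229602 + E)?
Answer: -149549869161220/10363 ≈ -1.4431e+10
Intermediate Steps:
E = 44096/10363 (E = 4/(-3 + (-45548 + (125142 - 123029))/((56958 - 1*120070) + 52088)) = 4/(-3 + (-45548 + 2113)/((56958 - 120070) + 52088)) = 4/(-3 - 43435/(-63112 + 52088)) = 4/(-3 - 43435/(-11024)) = 4/(-3 - 43435*(-1/11024)) = 4/(-3 + 43435/11024) = 4/(10363/11024) = 4*(11024/10363) = 44096/10363 ≈ 4.2551)
(-59914 + 122768)*(-229602 + E) = (-59914 + 122768)*(-229602 + 44096/10363) = 62854*(-2379321430/10363) = -149549869161220/10363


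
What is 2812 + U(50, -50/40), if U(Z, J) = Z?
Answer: 2862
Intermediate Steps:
2812 + U(50, -50/40) = 2812 + 50 = 2862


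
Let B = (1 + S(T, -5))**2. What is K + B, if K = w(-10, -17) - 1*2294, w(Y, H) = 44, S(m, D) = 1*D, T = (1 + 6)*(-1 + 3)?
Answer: -2234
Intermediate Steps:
T = 14 (T = 7*2 = 14)
S(m, D) = D
K = -2250 (K = 44 - 1*2294 = 44 - 2294 = -2250)
B = 16 (B = (1 - 5)**2 = (-4)**2 = 16)
K + B = -2250 + 16 = -2234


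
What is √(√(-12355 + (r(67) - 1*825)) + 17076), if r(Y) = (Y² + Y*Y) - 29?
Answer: √(17076 + I*√4231) ≈ 130.68 + 0.249*I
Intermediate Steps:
r(Y) = -29 + 2*Y² (r(Y) = (Y² + Y²) - 29 = 2*Y² - 29 = -29 + 2*Y²)
√(√(-12355 + (r(67) - 1*825)) + 17076) = √(√(-12355 + ((-29 + 2*67²) - 1*825)) + 17076) = √(√(-12355 + ((-29 + 2*4489) - 825)) + 17076) = √(√(-12355 + ((-29 + 8978) - 825)) + 17076) = √(√(-12355 + (8949 - 825)) + 17076) = √(√(-12355 + 8124) + 17076) = √(√(-4231) + 17076) = √(I*√4231 + 17076) = √(17076 + I*√4231)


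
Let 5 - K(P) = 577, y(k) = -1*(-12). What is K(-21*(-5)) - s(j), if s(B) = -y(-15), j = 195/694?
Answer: -560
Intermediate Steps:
y(k) = 12
j = 195/694 (j = 195*(1/694) = 195/694 ≈ 0.28098)
K(P) = -572 (K(P) = 5 - 1*577 = 5 - 577 = -572)
s(B) = -12 (s(B) = -1*12 = -12)
K(-21*(-5)) - s(j) = -572 - 1*(-12) = -572 + 12 = -560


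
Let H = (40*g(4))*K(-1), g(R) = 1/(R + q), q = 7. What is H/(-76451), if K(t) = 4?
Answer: -160/840961 ≈ -0.00019026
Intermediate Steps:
g(R) = 1/(7 + R) (g(R) = 1/(R + 7) = 1/(7 + R))
H = 160/11 (H = (40/(7 + 4))*4 = (40/11)*4 = 160/11 ≈ 14.545)
H/(-76451) = (160/11)/(-76451) = (160/11)*(-1/76451) = -160/840961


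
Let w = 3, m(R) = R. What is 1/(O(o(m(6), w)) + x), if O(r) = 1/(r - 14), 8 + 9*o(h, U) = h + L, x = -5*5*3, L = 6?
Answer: -122/9159 ≈ -0.013320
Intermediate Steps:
x = -75 (x = -25*3 = -75)
o(h, U) = -2/9 + h/9 (o(h, U) = -8/9 + (h + 6)/9 = -8/9 + (6 + h)/9 = -8/9 + (⅔ + h/9) = -2/9 + h/9)
O(r) = 1/(-14 + r)
1/(O(o(m(6), w)) + x) = 1/(1/(-14 + (-2/9 + (⅑)*6)) - 75) = 1/(1/(-14 + (-2/9 + ⅔)) - 75) = 1/(1/(-14 + 4/9) - 75) = 1/(1/(-122/9) - 75) = 1/(-9/122 - 75) = 1/(-9159/122) = -122/9159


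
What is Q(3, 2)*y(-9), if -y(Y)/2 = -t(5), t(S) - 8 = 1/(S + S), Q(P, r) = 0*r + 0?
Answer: 0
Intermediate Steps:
Q(P, r) = 0 (Q(P, r) = 0 + 0 = 0)
t(S) = 8 + 1/(2*S) (t(S) = 8 + 1/(S + S) = 8 + 1/(2*S))
y(Y) = 81/5 (y(Y) = -(-2)*(8 + (½)/5) = -(-2)*(8 + (½)*(⅕)) = -(-2)*(8 + ⅒) = -(-2)*81/10 = -2*(-81/10) = 81/5)
Q(3, 2)*y(-9) = 0*(81/5) = 0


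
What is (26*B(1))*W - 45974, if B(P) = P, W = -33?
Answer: -46832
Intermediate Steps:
(26*B(1))*W - 45974 = (26*1)*(-33) - 45974 = 26*(-33) - 45974 = -858 - 45974 = -46832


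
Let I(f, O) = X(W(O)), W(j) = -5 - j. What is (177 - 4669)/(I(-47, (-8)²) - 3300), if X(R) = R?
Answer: 4/3 ≈ 1.3333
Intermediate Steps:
I(f, O) = -5 - O
(177 - 4669)/(I(-47, (-8)²) - 3300) = (177 - 4669)/((-5 - 1*(-8)²) - 3300) = -4492/((-5 - 1*64) - 3300) = -4492/((-5 - 64) - 3300) = -4492/(-69 - 3300) = -4492/(-3369) = -4492*(-1/3369) = 4/3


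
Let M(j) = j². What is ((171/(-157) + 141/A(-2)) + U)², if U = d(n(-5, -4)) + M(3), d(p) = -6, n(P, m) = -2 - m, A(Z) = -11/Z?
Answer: 2263285476/2982529 ≈ 758.85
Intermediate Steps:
U = 3 (U = -6 + 3² = -6 + 9 = 3)
((171/(-157) + 141/A(-2)) + U)² = ((171/(-157) + 141/((-11/(-2)))) + 3)² = ((171*(-1/157) + 141/((-11*(-½)))) + 3)² = ((-171/157 + 141/(11/2)) + 3)² = ((-171/157 + 141*(2/11)) + 3)² = ((-171/157 + 282/11) + 3)² = (42393/1727 + 3)² = (47574/1727)² = 2263285476/2982529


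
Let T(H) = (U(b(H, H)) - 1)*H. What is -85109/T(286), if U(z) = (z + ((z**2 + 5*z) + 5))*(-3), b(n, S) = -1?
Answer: 85109/286 ≈ 297.58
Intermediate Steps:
U(z) = -15 - 18*z - 3*z**2 (U(z) = (z + (5 + z**2 + 5*z))*(-3) = (5 + z**2 + 6*z)*(-3) = -15 - 18*z - 3*z**2)
T(H) = -H (T(H) = ((-15 - 18*(-1) - 3*(-1)**2) - 1)*H = ((-15 + 18 - 3*1) - 1)*H = ((-15 + 18 - 3) - 1)*H = (0 - 1)*H = -H)
-85109/T(286) = -85109/((-1*286)) = -85109/(-286) = -85109*(-1/286) = 85109/286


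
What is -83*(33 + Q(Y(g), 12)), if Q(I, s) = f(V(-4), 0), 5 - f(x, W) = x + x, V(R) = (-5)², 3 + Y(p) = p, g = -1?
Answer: 996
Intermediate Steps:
Y(p) = -3 + p
V(R) = 25
f(x, W) = 5 - 2*x (f(x, W) = 5 - (x + x) = 5 - 2*x)
Q(I, s) = -45 (Q(I, s) = 5 - 2*25 = 5 - 50 = -45)
-83*(33 + Q(Y(g), 12)) = -83*(33 - 45) = -83*(-12) = 996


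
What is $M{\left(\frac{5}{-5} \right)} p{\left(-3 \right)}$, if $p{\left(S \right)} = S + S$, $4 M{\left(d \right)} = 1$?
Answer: $- \frac{3}{2} \approx -1.5$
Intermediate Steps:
$M{\left(d \right)} = \frac{1}{4}$ ($M{\left(d \right)} = \frac{1}{4} \cdot 1 = \frac{1}{4}$)
$p{\left(S \right)} = 2 S$
$M{\left(\frac{5}{-5} \right)} p{\left(-3 \right)} = \frac{2 \left(-3\right)}{4} = \frac{1}{4} \left(-6\right) = - \frac{3}{2}$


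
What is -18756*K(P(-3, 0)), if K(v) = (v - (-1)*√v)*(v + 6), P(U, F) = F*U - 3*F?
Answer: 0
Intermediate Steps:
P(U, F) = -3*F + F*U
K(v) = (6 + v)*(v + √v) (K(v) = (v + √v)*(6 + v) = (6 + v)*(v + √v))
-18756*K(P(-3, 0)) = -18756*((0*(-3 - 3))² + (0*(-3 - 3))^(3/2) + 6*(0*(-3 - 3)) + 6*√(0*(-3 - 3))) = -18756*((0*(-6))² + (0*(-6))^(3/2) + 6*(0*(-6)) + 6*√(0*(-6))) = -18756*(0² + 0^(3/2) + 6*0 + 6*√0) = -18756*(0 + 0 + 0 + 6*0) = -18756*(0 + 0 + 0 + 0) = -18756*0 = 0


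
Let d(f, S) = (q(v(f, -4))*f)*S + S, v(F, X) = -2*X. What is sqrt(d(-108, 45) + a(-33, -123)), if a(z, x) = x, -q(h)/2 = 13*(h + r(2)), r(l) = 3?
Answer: sqrt(1389882) ≈ 1178.9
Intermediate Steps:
q(h) = -78 - 26*h (q(h) = -26*(h + 3) = -26*(3 + h) = -2*(39 + 13*h) = -78 - 26*h)
d(f, S) = S - 286*S*f (d(f, S) = ((-78 - (-52)*(-4))*f)*S + S = ((-78 - 26*8)*f)*S + S = ((-78 - 208)*f)*S + S = (-286*f)*S + S = -286*S*f + S = S - 286*S*f)
sqrt(d(-108, 45) + a(-33, -123)) = sqrt(45*(1 - 286*(-108)) - 123) = sqrt(45*(1 + 30888) - 123) = sqrt(45*30889 - 123) = sqrt(1390005 - 123) = sqrt(1389882)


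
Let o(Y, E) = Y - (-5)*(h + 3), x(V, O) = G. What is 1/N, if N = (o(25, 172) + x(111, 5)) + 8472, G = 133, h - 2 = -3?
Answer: 1/8640 ≈ 0.00011574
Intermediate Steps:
h = -1 (h = 2 - 3 = -1)
x(V, O) = 133
o(Y, E) = 10 + Y (o(Y, E) = Y - (-5)*(-1 + 3) = Y - (-5)*2 = Y - 1*(-10) = Y + 10 = 10 + Y)
N = 8640 (N = ((10 + 25) + 133) + 8472 = (35 + 133) + 8472 = 168 + 8472 = 8640)
1/N = 1/8640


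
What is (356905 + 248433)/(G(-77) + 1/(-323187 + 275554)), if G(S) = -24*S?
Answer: 28834064954/88025783 ≈ 327.56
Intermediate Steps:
(356905 + 248433)/(G(-77) + 1/(-323187 + 275554)) = (356905 + 248433)/(-24*(-77) + 1/(-323187 + 275554)) = 605338/(1848 + 1/(-47633)) = 605338/(1848 - 1/47633) = 605338/(88025783/47633) = 605338*(47633/88025783) = 28834064954/88025783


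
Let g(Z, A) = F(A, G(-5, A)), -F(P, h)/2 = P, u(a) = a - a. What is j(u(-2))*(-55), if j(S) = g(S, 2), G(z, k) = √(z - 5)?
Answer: 220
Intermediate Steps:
G(z, k) = √(-5 + z)
u(a) = 0
F(P, h) = -2*P
g(Z, A) = -2*A
j(S) = -4 (j(S) = -2*2 = -4)
j(u(-2))*(-55) = -4*(-55) = 220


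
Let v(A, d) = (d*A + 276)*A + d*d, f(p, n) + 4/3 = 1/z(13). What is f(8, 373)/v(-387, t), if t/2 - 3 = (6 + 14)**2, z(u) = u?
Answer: -49/4729008882 ≈ -1.0362e-8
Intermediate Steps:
t = 806 (t = 6 + 2*(6 + 14)**2 = 6 + 2*20**2 = 6 + 2*400 = 6 + 800 = 806)
f(p, n) = -49/39 (f(p, n) = -4/3 + 1/13 = -49/39)
v(A, d) = d**2 + A*(276 + A*d) (v(A, d) = (A*d + 276)*A + d**2 = (276 + A*d)*A + d**2 = A*(276 + A*d) + d**2 = d**2 + A*(276 + A*d))
f(8, 373)/v(-387, t) = -49/(39*(806**2 + 276*(-387) + 806*(-387)**2)) = -49/(39*(649636 - 106812 + 806*149769)) = -49/(39*(649636 - 106812 + 120713814)) = -49/39/121256638 = -49/39*1/121256638 = -49/4729008882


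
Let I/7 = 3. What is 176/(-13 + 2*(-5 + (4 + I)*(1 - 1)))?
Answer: -176/23 ≈ -7.6522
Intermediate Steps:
I = 21 (I = 7*3 = 21)
176/(-13 + 2*(-5 + (4 + I)*(1 - 1))) = 176/(-13 + 2*(-5 + (4 + 21)*(1 - 1))) = 176/(-13 + 2*(-5 + 25*0)) = 176/(-13 + 2*(-5 + 0)) = 176/(-13 + 2*(-5)) = 176/(-13 - 10) = 176/(-23) = 176*(-1/23) = -176/23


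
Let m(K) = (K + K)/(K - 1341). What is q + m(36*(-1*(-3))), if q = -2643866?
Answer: -362209666/137 ≈ -2.6439e+6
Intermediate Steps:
m(K) = 2*K/(-1341 + K) (m(K) = (2*K)/(-1341 + K) = 2*K/(-1341 + K))
q + m(36*(-1*(-3))) = -2643866 + 2*(36*(-1*(-3)))/(-1341 + 36*(-1*(-3))) = -2643866 + 2*(36*3)/(-1341 + 36*3) = -2643866 + 2*108/(-1341 + 108) = -2643866 + 2*108/(-1233) = -2643866 + 2*108*(-1/1233) = -2643866 - 24/137 = -362209666/137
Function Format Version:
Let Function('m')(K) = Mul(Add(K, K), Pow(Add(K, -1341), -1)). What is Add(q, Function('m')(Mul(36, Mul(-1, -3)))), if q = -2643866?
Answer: Rational(-362209666, 137) ≈ -2.6439e+6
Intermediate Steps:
Function('m')(K) = Mul(2, K, Pow(Add(-1341, K), -1)) (Function('m')(K) = Mul(Mul(2, K), Pow(Add(-1341, K), -1)) = Mul(2, K, Pow(Add(-1341, K), -1)))
Add(q, Function('m')(Mul(36, Mul(-1, -3)))) = Add(-2643866, Mul(2, Mul(36, Mul(-1, -3)), Pow(Add(-1341, Mul(36, Mul(-1, -3))), -1))) = Add(-2643866, Mul(2, Mul(36, 3), Pow(Add(-1341, Mul(36, 3)), -1))) = Add(-2643866, Mul(2, 108, Pow(Add(-1341, 108), -1))) = Add(-2643866, Mul(2, 108, Pow(-1233, -1))) = Add(-2643866, Mul(2, 108, Rational(-1, 1233))) = Add(-2643866, Rational(-24, 137)) = Rational(-362209666, 137)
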